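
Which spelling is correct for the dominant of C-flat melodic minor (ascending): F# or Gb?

Each scale degree takes a distinct letter name. Degree 5 of a scale on C must use the letter G.
Gb and F# are enharmonically the same pitch, but only Gb uses the letter G, so it is the correct spelling here.

Gb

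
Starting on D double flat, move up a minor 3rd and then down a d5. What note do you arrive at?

Bbb

A minor third up from Dbb is Fbb (letter F, 3 semitones up).
A diminished fifth down from Fbb is Bbb (letter B, 6 semitones down).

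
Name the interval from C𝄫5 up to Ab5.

Counting letters C–D–E–F–G–A gives a sixth.
Cbb→Ab = 10 semitones, 1 wider than the major sixth (9), so augmented.

augmented sixth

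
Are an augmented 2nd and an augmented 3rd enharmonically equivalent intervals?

No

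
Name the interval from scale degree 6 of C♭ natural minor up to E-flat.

Scale degree 6 of Cb natural minor is Abb.
Abb up to Eb: letters A→E make it a fifth; 8 semitones makes it augmented.

augmented fifth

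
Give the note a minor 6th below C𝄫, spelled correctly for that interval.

C down a major sixth is Eb, so the target letter is E.
From Cbb, a minor sixth is 8 semitones down: Ebb.

Ebb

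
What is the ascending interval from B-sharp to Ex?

augmented fourth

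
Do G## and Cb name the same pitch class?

G## is pitch class 9; Cb is pitch class 11.
The pitch classes differ (9 vs. 11), so they are not enharmonic equivalents.

No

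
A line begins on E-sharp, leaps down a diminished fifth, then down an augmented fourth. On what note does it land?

E#

A diminished fifth down from E# is A## (letter A, 6 semitones down).
An augmented fourth down from A## is E# (letter E, 6 semitones down).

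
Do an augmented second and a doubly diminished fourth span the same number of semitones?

Yes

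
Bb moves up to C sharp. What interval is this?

Counting letters B–C gives a second.
Bb→C# = 3 semitones, 1 wider than the major second (2), so augmented.

augmented second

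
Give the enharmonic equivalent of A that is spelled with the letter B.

Bbb

Plain B sits 2 semitones above A, so on the letter B the same pitch needs a double flat: Bbb.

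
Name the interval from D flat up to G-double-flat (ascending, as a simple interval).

The letter names run D→G, a span of 3 letter steps, so the interval is some kind of fourth.
Db to Gbb is 4 semitones. A perfect fourth is 5, so 4 makes it diminished.

diminished fourth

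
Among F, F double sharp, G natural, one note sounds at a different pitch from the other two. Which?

In 12-tone equal temperament, enharmonic equivalents share a pitch class. F is pitch class 5; F## is pitch class 7; G is pitch class 7.
F## and G share pitch class 7, while F is pitch class 5.

F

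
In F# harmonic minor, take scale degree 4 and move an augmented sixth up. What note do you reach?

Scale degree 4 of F# harmonic minor is B.
An augmented sixth (10 semitones) above B lands on the letter G, giving G##.

G##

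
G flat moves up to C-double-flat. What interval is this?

The letter names run G→C, a span of 3 letter steps, so the interval is some kind of fourth.
Gb to Cbb is 4 semitones. A perfect fourth is 5, so 4 makes it diminished.

diminished fourth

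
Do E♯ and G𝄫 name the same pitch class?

E# = pitch class 5 and Gbb = pitch class 5 — the same pitch class, so they are enharmonic equivalents.

Yes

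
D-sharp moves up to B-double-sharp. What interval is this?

augmented sixth

The letter names run D→B, a span of 5 letter steps, so the interval is some kind of sixth.
D# to B## is 10 semitones. A major sixth is 9, so 10 makes it augmented.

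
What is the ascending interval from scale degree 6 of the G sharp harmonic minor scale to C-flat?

Scale degree 6 of G# harmonic minor is E.
E up to Cb: letters E→C make it a sixth; 7 semitones makes it diminished.

diminished sixth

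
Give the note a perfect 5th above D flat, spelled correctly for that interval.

A fifth above D lands on the letter A.
A perfect fifth spans 7 semitones, so Db moves to pitch class 8. On the letter A that is Ab.

Ab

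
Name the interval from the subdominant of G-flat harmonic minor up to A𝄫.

minor sixth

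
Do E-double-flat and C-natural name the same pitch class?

No

Ebb is pitch class 2; C is pitch class 0.
The pitch classes differ (2 vs. 0), so they are not enharmonic equivalents.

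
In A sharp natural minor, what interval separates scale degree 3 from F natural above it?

diminished fourth

Scale degree 3 of A# natural minor is C#.
C# up to F: letters C→F make it a fourth; 4 semitones makes it diminished.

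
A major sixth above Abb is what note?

Fb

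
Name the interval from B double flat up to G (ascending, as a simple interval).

augmented sixth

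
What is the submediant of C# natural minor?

The C# natural minor scale runs C# D# E F# G# A B.
Degree 6 is A.

A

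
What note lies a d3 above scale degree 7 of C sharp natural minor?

Scale degree 7 of C# natural minor is B.
A diminished third (2 semitones) above B lands on the letter D, giving Db.

Db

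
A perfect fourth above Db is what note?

Gb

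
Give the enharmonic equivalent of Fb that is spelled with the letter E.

E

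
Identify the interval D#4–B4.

The letter names run D→B, a span of 5 letter steps, so the interval is some kind of sixth.
D# to B is 8 semitones. A major sixth is 9, so 8 makes it minor.

minor sixth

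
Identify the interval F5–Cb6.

Counting letters F–G–A–B–C gives a fifth.
F→Cb = 6 semitones, 1 narrower than the perfect fifth (7), so diminished.

diminished fifth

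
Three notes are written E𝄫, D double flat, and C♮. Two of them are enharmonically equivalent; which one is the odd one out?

In 12-tone equal temperament, enharmonic equivalents share a pitch class. Ebb is pitch class 2; Dbb is pitch class 0; C is pitch class 0.
Dbb and C share pitch class 0, while Ebb is pitch class 2.

Ebb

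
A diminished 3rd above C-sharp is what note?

Eb

C up a major third is E, so the target letter is E.
From C#, a diminished third is 2 semitones up: Eb.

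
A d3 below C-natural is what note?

C down a major third is Ab, so the target letter is A.
From C, a diminished third is 2 semitones down: A#.

A#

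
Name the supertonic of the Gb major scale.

Degree 2 takes the letter 1 step above G, which is A.
In major, degree 2 sits 2 semitones above the tonic. Gb + 2 semitones is pitch class 8, spelled on A as Ab.

Ab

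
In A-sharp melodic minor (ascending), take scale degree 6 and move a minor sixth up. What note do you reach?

D#

Scale degree 6 of A# melodic minor (ascending) is F##.
A minor sixth (8 semitones) above F## lands on the letter D, giving D#.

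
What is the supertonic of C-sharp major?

D#

Degree 2 takes the letter 1 step above C, which is D.
In major, degree 2 sits 2 semitones above the tonic. C# + 2 semitones is pitch class 3, spelled on D as D#.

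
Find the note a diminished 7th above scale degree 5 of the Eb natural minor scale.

Abb

Scale degree 5 of Eb natural minor is Bb.
A diminished seventh (9 semitones) above Bb lands on the letter A, giving Abb.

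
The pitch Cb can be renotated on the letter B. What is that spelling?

B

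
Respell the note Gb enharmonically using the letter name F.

Gb is pitch class 6. The letter F alone is pitch class 5.
To reach pitch class 6 from F requires an offset of +1 semitone, i.e. sharp: F#.

F#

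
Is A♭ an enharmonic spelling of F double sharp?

Two spellings are enharmonically equivalent only if they share a pitch class.
Here Ab → 8, F## → 7; 7 ≠ 8, so they are not.

No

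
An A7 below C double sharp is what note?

A seventh below C lands on the letter D.
An augmented seventh spans 12 semitones, so C## moves to pitch class 2. On the letter D that is D.

D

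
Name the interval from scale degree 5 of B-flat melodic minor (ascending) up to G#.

augmented second

Scale degree 5 of Bb melodic minor (ascending) is F.
F up to G#: letters F→G make it a second; 3 semitones makes it augmented.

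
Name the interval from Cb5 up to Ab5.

major sixth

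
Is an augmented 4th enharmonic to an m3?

No

An augmented fourth spans 6 semitones; a minor third spans 3.
The spans differ, so they are not enharmonic equivalents.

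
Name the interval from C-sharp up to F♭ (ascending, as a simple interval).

doubly diminished fourth

The letter names run C→F, a span of 3 letter steps, so the interval is some kind of fourth.
C# to Fb is 3 semitones. A perfect fourth is 5, so 3 makes it doubly diminished.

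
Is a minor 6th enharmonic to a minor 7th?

A minor sixth spans 8 semitones; a minor seventh spans 10.
The spans differ, so they are not enharmonic equivalents.

No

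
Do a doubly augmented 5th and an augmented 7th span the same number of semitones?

A doubly augmented fifth spans 9 semitones; an augmented seventh spans 12.
The spans differ, so they are not enharmonic equivalents.

No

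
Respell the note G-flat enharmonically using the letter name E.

Plain E sits 2 semitones below Gb, so on the letter E the same pitch needs a double sharp: E##.

E##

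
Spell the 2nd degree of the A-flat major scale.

The Ab major scale runs Ab Bb C Db Eb F G.
Degree 2 is Bb.

Bb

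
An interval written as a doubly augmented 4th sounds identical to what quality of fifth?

perfect

A doubly augmented fourth spans 7 semitones.
A fifth spanning 7 semitones is perfect (the perfect fifth is 7).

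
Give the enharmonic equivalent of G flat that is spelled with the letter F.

F#

Gb is pitch class 6. The letter F alone is pitch class 5.
To reach pitch class 6 from F requires an offset of +1 semitone, i.e. sharp: F#.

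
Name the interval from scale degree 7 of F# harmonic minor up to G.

Scale degree 7 of F# harmonic minor is E#.
E# up to G: letters E→G make it a third; 2 semitones makes it diminished.

diminished third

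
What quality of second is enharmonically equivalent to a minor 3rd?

augmented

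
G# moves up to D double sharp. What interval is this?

augmented fifth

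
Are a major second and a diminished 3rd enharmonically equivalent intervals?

A major second spans 2 semitones; a diminished third spans 2.
They are enharmonically equivalent.

Yes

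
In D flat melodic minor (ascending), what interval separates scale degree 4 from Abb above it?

minor second

Scale degree 4 of Db melodic minor (ascending) is Gb.
Gb up to Abb: letters G→A make it a second; 1 semitone makes it minor.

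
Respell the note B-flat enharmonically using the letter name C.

Cbb

Bb is pitch class 10. The letter C alone is pitch class 0.
To reach pitch class 10 from C requires an offset of -2 semitones, i.e. double flat: Cbb.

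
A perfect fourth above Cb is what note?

A fourth above C lands on the letter F.
A perfect fourth spans 5 semitones, so Cb moves to pitch class 4. On the letter F that is Fb.

Fb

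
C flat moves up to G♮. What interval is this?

augmented fifth

Counting letters C–D–E–F–G gives a fifth.
Cb→G = 8 semitones, 1 wider than the perfect fifth (7), so augmented.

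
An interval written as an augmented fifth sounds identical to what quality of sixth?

minor

An augmented fifth spans 8 semitones.
A sixth spanning 8 semitones is minor (the major sixth is 9).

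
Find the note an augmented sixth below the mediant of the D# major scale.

A

The mediant of D# major is F##.
An augmented sixth (10 semitones) below F## lands on the letter A, giving A.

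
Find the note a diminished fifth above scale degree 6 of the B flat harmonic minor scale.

Dbb

Scale degree 6 of Bb harmonic minor is Gb.
A diminished fifth (6 semitones) above Gb lands on the letter D, giving Dbb.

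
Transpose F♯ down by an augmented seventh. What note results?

Gb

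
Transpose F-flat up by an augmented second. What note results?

A second above F lands on the letter G.
An augmented second spans 3 semitones, so Fb moves to pitch class 7. On the letter G that is G.

G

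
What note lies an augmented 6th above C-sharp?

A##

A sixth above C lands on the letter A.
An augmented sixth spans 10 semitones, so C# moves to pitch class 11. On the letter A that is A##.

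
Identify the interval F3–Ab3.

minor third

Counting letters F–G–A gives a third.
F→Ab = 3 semitones, 1 narrower than the major third (4), so minor.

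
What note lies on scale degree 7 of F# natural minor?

E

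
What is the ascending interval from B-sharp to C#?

minor second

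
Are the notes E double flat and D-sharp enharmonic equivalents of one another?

No

Two spellings are enharmonically equivalent only if they share a pitch class.
Here Ebb → 2, D# → 3; 2 ≠ 3, so they are not.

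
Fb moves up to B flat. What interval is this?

Counting letters F–G–A–B gives a fourth.
Fb→Bb = 6 semitones, 1 wider than the perfect fourth (5), so augmented.

augmented fourth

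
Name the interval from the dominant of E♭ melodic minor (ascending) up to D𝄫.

diminished third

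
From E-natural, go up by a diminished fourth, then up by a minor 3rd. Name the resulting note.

Cb

A diminished fourth up from E is Ab (letter A, 4 semitones up).
A minor third up from Ab is Cb (letter C, 3 semitones up).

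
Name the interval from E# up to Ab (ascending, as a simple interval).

The letter names run E→A, a span of 3 letter steps, so the interval is some kind of fourth.
E# to Ab is 3 semitones. A perfect fourth is 5, so 3 makes it doubly diminished.

doubly diminished fourth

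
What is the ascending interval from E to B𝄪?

doubly augmented fifth

Counting letters E–F–G–A–B gives a fifth.
E→B## = 9 semitones, 2 wider than the perfect fifth (7), so doubly augmented.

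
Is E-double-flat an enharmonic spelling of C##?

Ebb is pitch class 2; C## is pitch class 2.
All spellings map to pitch class 2, so they are enharmonically equivalent.

Yes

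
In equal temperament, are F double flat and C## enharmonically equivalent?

Fbb is pitch class 3; C## is pitch class 2.
The pitch classes differ (3 vs. 2), so they are not enharmonic equivalents.

No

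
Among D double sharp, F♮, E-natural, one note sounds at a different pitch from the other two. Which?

In 12-tone equal temperament, enharmonic equivalents share a pitch class. D## is pitch class 4; F is pitch class 5; E is pitch class 4.
D## and E share pitch class 4, while F is pitch class 5.

F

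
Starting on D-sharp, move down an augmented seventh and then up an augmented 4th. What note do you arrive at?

An augmented seventh down from D# is Eb (letter E, 12 semitones down).
An augmented fourth up from Eb is A (letter A, 6 semitones up).

A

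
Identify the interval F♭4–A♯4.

The letter names run F→A, a span of 2 letter steps, so the interval is some kind of third.
Fb to A# is 6 semitones. A major third is 4, so 6 makes it doubly augmented.

doubly augmented third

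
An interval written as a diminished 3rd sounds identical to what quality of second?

major

A diminished third spans 2 semitones.
A second spanning 2 semitones is major (the major second is 2).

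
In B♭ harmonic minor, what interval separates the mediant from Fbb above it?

The mediant of Bb harmonic minor is Db.
Db up to Fbb: letters D→F make it a third; 2 semitones makes it diminished.

diminished third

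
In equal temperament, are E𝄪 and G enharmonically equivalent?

No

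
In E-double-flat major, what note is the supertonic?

Degree 2 takes the letter 1 step above E, which is F.
In major, degree 2 sits 2 semitones above the tonic. Ebb + 2 semitones is pitch class 4, spelled on F as Fb.

Fb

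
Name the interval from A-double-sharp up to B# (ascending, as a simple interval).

Counting letters A–B gives a second.
A##→B# = 1 semitone, 1 narrower than the major second (2), so minor.

minor second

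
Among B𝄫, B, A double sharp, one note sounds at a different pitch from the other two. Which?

In 12-tone equal temperament, enharmonic equivalents share a pitch class. Bbb is pitch class 9; B is pitch class 11; A## is pitch class 11.
B and A## share pitch class 11, while Bbb is pitch class 9.

Bbb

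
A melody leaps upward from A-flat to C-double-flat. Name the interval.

The letter names run A→C, a span of 2 letter steps, so the interval is some kind of third.
Ab to Cbb is 2 semitones. A major third is 4, so 2 makes it diminished.

diminished third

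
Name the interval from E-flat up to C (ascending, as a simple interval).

major sixth

The letter names run E→C, a span of 5 letter steps, so the interval is some kind of sixth.
Eb to C is 9 semitones. A major sixth is 9, so 9 makes it major.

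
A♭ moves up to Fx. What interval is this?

The letter names run A→F, a span of 5 letter steps, so the interval is some kind of sixth.
Ab to F## is 11 semitones. A major sixth is 9, so 11 makes it doubly augmented.

doubly augmented sixth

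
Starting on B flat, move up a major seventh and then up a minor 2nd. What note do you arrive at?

Bb

A major seventh up from Bb is A (letter A, 11 semitones up).
A minor second up from A is Bb (letter B, 1 semitone up).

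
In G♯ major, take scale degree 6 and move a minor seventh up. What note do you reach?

D#

Scale degree 6 of G# major is E#.
A minor seventh (10 semitones) above E# lands on the letter D, giving D#.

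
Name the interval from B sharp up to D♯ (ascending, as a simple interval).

minor third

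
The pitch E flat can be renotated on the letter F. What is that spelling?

Eb is pitch class 3. The letter F alone is pitch class 5.
To reach pitch class 3 from F requires an offset of -2 semitones, i.e. double flat: Fbb.

Fbb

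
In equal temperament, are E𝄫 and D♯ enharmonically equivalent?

Two spellings are enharmonically equivalent only if they share a pitch class.
Here Ebb → 2, D# → 3; 2 ≠ 3, so they are not.

No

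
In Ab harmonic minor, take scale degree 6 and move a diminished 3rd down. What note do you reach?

D

Scale degree 6 of Ab harmonic minor is Fb.
A diminished third (2 semitones) below Fb lands on the letter D, giving D.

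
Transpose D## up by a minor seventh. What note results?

C##

D up a major seventh is C#, so the target letter is C.
From D##, a minor seventh is 10 semitones up: C##.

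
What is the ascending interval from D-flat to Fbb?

The letter names run D→F, a span of 2 letter steps, so the interval is some kind of third.
Db to Fbb is 2 semitones. A major third is 4, so 2 makes it diminished.

diminished third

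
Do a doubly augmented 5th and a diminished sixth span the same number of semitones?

A doubly augmented fifth spans 9 semitones; a diminished sixth spans 7.
The spans differ, so they are not enharmonic equivalents.

No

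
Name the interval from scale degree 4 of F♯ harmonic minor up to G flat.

diminished sixth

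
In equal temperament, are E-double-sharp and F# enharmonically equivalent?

Yes

E## is pitch class 6; F# is pitch class 6.
All spellings map to pitch class 6, so they are enharmonically equivalent.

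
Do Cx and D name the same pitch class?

Yes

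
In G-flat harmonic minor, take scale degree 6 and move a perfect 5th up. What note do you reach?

Scale degree 6 of Gb harmonic minor is Ebb.
A perfect fifth (7 semitones) above Ebb lands on the letter B, giving Bbb.

Bbb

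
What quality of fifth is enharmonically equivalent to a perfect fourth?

doubly diminished

A perfect fourth spans 5 semitones.
A fifth spanning 5 semitones is doubly diminished (the perfect fifth is 7).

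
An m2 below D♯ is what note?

C##

A second below D lands on the letter C.
A minor second spans 1 semitone, so D# moves to pitch class 2. On the letter C that is C##.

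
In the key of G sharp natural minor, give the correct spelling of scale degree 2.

A#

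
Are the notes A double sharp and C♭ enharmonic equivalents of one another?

Yes

A## = pitch class 11 and Cb = pitch class 11 — the same pitch class, so they are enharmonic equivalents.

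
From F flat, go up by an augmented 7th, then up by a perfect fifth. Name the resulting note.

B

An augmented seventh up from Fb is E (letter E, 12 semitones up).
A perfect fifth up from E is B (letter B, 7 semitones up).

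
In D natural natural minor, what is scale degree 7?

C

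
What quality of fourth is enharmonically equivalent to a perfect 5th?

A perfect fifth spans 7 semitones.
A fourth spanning 7 semitones is doubly augmented (the perfect fourth is 5).

doubly augmented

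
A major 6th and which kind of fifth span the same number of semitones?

doubly augmented

A major sixth spans 9 semitones.
A fifth spanning 9 semitones is doubly augmented (the perfect fifth is 7).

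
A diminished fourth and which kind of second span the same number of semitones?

A diminished fourth spans 4 semitones.
A second spanning 4 semitones is doubly augmented (the major second is 2).

doubly augmented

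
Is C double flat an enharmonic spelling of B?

Two spellings are enharmonically equivalent only if they share a pitch class.
Here Cbb → 10, B → 11; 10 ≠ 11, so they are not.

No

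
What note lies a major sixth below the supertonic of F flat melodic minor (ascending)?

Bbb

The supertonic of Fb melodic minor (ascending) is Gb.
A major sixth (9 semitones) below Gb lands on the letter B, giving Bbb.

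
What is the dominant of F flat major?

Degree 5 takes the letter 4 steps above F, which is C.
In major, degree 5 sits 7 semitones above the tonic. Fb + 7 semitones is pitch class 11, spelled on C as Cb.

Cb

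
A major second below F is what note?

A second below F lands on the letter E.
A major second spans 2 semitones, so F moves to pitch class 3. On the letter E that is Eb.

Eb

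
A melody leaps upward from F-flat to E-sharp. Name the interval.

doubly augmented seventh

Counting letters F–G–A–B–C–D–E gives a seventh.
Fb→E# = 13 semitones, 2 wider than the major seventh (11), so doubly augmented.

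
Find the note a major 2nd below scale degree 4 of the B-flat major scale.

Scale degree 4 of Bb major is Eb.
A major second (2 semitones) below Eb lands on the letter D, giving Db.

Db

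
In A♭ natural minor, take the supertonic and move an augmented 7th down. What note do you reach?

Cbb

The supertonic of Ab natural minor is Bb.
An augmented seventh (12 semitones) below Bb lands on the letter C, giving Cbb.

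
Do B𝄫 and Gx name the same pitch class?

Bbb is pitch class 9; G## is pitch class 9.
All spellings map to pitch class 9, so they are enharmonically equivalent.

Yes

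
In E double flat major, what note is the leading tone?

Db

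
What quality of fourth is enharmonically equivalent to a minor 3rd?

A minor third spans 3 semitones.
A fourth spanning 3 semitones is doubly diminished (the perfect fourth is 5).

doubly diminished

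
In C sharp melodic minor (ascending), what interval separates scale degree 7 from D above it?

diminished third

Scale degree 7 of C# melodic minor (ascending) is B#.
B# up to D: letters B→D make it a third; 2 semitones makes it diminished.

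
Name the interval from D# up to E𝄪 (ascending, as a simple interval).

Counting letters D–E gives a second.
D#→E## = 3 semitones, 1 wider than the major second (2), so augmented.

augmented second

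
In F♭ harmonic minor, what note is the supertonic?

Gb

The Fb harmonic minor scale runs Fb Gb Abb Bbb Cb Dbb Eb.
Degree 2 is Gb.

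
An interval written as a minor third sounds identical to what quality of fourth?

A minor third spans 3 semitones.
A fourth spanning 3 semitones is doubly diminished (the perfect fourth is 5).

doubly diminished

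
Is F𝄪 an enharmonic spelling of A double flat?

Yes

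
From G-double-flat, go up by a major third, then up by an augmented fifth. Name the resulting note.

A major third up from Gbb is Bbb (letter B, 4 semitones up).
An augmented fifth up from Bbb is F (letter F, 8 semitones up).

F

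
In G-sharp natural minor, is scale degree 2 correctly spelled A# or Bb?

Each scale degree takes a distinct letter name. Degree 2 of a scale on G must use the letter A.
A# and Bb are enharmonically the same pitch, but only A# uses the letter A, so it is the correct spelling here.

A#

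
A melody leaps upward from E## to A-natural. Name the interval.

The letter names run E→A, a span of 3 letter steps, so the interval is some kind of fourth.
E## to A is 3 semitones. A perfect fourth is 5, so 3 makes it doubly diminished.

doubly diminished fourth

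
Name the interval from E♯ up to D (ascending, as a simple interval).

diminished seventh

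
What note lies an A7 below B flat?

Cbb

A seventh below B lands on the letter C.
An augmented seventh spans 12 semitones, so Bb moves to pitch class 10. On the letter C that is Cbb.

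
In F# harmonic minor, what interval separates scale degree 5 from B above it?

Scale degree 5 of F# harmonic minor is C#.
C# up to B: letters C→B make it a seventh; 10 semitones makes it minor.

minor seventh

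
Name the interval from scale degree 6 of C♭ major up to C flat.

minor third

Scale degree 6 of Cb major is Ab.
Ab up to Cb: letters A→C make it a third; 3 semitones makes it minor.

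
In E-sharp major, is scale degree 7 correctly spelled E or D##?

Each scale degree takes a distinct letter name. Degree 7 of a scale on E must use the letter D.
D## and E are enharmonically the same pitch, but only D## uses the letter D, so it is the correct spelling here.

D##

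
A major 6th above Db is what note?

A sixth above D lands on the letter B.
A major sixth spans 9 semitones, so Db moves to pitch class 10. On the letter B that is Bb.

Bb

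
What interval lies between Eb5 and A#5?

doubly augmented fourth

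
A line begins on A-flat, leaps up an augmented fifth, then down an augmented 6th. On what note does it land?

Gb

An augmented fifth up from Ab is E (letter E, 8 semitones up).
An augmented sixth down from E is Gb (letter G, 10 semitones down).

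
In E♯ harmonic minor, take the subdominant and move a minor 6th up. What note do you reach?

The subdominant of E# harmonic minor is A#.
A minor sixth (8 semitones) above A# lands on the letter F, giving F#.

F#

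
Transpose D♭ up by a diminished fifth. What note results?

Abb

A fifth above D lands on the letter A.
A diminished fifth spans 6 semitones, so Db moves to pitch class 7. On the letter A that is Abb.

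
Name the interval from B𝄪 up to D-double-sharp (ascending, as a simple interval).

The letter names run B→D, a span of 2 letter steps, so the interval is some kind of third.
B## to D## is 3 semitones. A major third is 4, so 3 makes it minor.

minor third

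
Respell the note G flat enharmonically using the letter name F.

F#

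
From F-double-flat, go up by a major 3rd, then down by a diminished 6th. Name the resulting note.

C

A major third up from Fbb is Abb (letter A, 4 semitones up).
A diminished sixth down from Abb is C (letter C, 7 semitones down).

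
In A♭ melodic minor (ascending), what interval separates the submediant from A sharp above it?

The submediant of Ab melodic minor (ascending) is F.
F up to A#: letters F→A make it a third; 5 semitones makes it augmented.

augmented third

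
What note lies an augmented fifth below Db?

D down a perfect fifth is G, so the target letter is G.
From Db, an augmented fifth is 8 semitones down: Gbb.

Gbb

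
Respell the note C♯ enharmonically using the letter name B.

B##

C# is pitch class 1. The letter B alone is pitch class 11.
To reach pitch class 1 from B requires an offset of +2 semitones, i.e. double sharp: B##.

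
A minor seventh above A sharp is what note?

G#

A seventh above A lands on the letter G.
A minor seventh spans 10 semitones, so A# moves to pitch class 8. On the letter G that is G#.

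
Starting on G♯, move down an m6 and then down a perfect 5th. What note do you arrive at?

E#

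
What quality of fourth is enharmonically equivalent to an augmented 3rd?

perfect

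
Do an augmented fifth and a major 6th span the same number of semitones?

An augmented fifth spans 8 semitones; a major sixth spans 9.
The spans differ, so they are not enharmonic equivalents.

No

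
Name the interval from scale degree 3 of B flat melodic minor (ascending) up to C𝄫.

Scale degree 3 of Bb melodic minor (ascending) is Db.
Db up to Cbb: letters D→C make it a seventh; 9 semitones makes it diminished.

diminished seventh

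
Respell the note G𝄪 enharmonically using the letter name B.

Plain B sits 2 semitones above G##, so on the letter B the same pitch needs a double flat: Bbb.

Bbb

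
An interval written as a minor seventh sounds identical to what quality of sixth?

augmented

A minor seventh spans 10 semitones.
A sixth spanning 10 semitones is augmented (the major sixth is 9).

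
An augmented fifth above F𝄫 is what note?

A fifth above F lands on the letter C.
An augmented fifth spans 8 semitones, so Fbb moves to pitch class 11. On the letter C that is Cb.

Cb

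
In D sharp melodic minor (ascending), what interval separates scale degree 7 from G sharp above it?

diminished fifth

Scale degree 7 of D# melodic minor (ascending) is C##.
C## up to G#: letters C→G make it a fifth; 6 semitones makes it diminished.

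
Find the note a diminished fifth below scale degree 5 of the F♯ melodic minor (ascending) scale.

F##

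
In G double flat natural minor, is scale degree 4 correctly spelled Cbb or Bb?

Cbb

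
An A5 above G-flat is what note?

A fifth above G lands on the letter D.
An augmented fifth spans 8 semitones, so Gb moves to pitch class 2. On the letter D that is D.

D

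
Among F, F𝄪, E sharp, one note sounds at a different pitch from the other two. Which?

F##

In 12-tone equal temperament, enharmonic equivalents share a pitch class. F is pitch class 5; F## is pitch class 7; E# is pitch class 5.
F and E# share pitch class 5, while F## is pitch class 7.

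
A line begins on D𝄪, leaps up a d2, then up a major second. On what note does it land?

F#

A diminished second up from D## is E (letter E, 0 semitones up).
A major second up from E is F# (letter F, 2 semitones up).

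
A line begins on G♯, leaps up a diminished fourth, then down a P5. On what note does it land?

A diminished fourth up from G# is C (letter C, 4 semitones up).
A perfect fifth down from C is F (letter F, 7 semitones down).

F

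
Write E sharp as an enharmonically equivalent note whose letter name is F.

F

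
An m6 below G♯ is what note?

B#

A sixth below G lands on the letter B.
A minor sixth spans 8 semitones, so G# moves to pitch class 0. On the letter B that is B#.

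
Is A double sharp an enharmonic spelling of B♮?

A## is pitch class 11; B is pitch class 11.
All spellings map to pitch class 11, so they are enharmonically equivalent.

Yes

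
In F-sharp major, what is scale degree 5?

Degree 5 takes the letter 4 steps above F, which is C.
In major, degree 5 sits 7 semitones above the tonic. F# + 7 semitones is pitch class 1, spelled on C as C#.

C#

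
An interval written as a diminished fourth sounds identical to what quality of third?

major

A diminished fourth spans 4 semitones.
A third spanning 4 semitones is major (the major third is 4).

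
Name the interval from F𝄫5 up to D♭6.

The letter names run F→D, a span of 5 letter steps, so the interval is some kind of sixth.
Fbb to Db is 10 semitones. A major sixth is 9, so 10 makes it augmented.

augmented sixth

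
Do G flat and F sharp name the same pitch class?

Gb is pitch class 6; F# is pitch class 6.
All spellings map to pitch class 6, so they are enharmonically equivalent.

Yes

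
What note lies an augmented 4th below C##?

G#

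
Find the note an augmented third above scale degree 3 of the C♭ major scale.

Scale degree 3 of Cb major is Eb.
An augmented third (5 semitones) above Eb lands on the letter G, giving G#.

G#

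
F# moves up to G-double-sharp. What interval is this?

augmented second

The letter names run F→G, a span of 1 letter step, so the interval is some kind of second.
F# to G## is 3 semitones. A major second is 2, so 3 makes it augmented.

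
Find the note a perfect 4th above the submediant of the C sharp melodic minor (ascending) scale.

The submediant of C# melodic minor (ascending) is A#.
A perfect fourth (5 semitones) above A# lands on the letter D, giving D#.

D#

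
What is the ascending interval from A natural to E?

perfect fifth

Counting letters A–B–C–D–E gives a fifth.
A→E = 7 semitones, exactly the perfect fifth.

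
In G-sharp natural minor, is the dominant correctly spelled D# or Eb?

D#

Each scale degree takes a distinct letter name. Degree 5 of a scale on G must use the letter D.
D# and Eb are enharmonically the same pitch, but only D# uses the letter D, so it is the correct spelling here.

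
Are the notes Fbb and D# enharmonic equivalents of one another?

Yes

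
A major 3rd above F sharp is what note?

A#

F up a major third is A, so the target letter is A.
From F#, a major third is 4 semitones up: A#.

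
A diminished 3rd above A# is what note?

C

A up a major third is C#, so the target letter is C.
From A#, a diminished third is 2 semitones up: C.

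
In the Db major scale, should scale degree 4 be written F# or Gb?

Gb

Each scale degree takes a distinct letter name. Degree 4 of a scale on D must use the letter G.
Gb and F# are enharmonically the same pitch, but only Gb uses the letter G, so it is the correct spelling here.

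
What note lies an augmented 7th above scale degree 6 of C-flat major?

G#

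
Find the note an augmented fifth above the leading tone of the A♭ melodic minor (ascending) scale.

D#

The leading tone of Ab melodic minor (ascending) is G.
An augmented fifth (8 semitones) above G lands on the letter D, giving D#.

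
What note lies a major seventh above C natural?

B

A seventh above C lands on the letter B.
A major seventh spans 11 semitones, so C moves to pitch class 11. On the letter B that is B.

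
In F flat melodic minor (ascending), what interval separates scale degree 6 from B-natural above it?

Scale degree 6 of Fb melodic minor (ascending) is Db.
Db up to B: letters D→B make it a sixth; 10 semitones makes it augmented.

augmented sixth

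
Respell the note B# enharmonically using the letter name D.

Plain D sits 2 semitones above B#, so on the letter D the same pitch needs a double flat: Dbb.

Dbb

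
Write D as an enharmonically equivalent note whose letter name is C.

C##

Plain C sits 2 semitones below D, so on the letter C the same pitch needs a double sharp: C##.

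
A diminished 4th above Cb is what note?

Fbb

A fourth above C lands on the letter F.
A diminished fourth spans 4 semitones, so Cb moves to pitch class 3. On the letter F that is Fbb.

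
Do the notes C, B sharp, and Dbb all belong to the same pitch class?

C = pitch class 0 and B# = pitch class 0 and Dbb = pitch class 0 — the same pitch class, so they are enharmonic equivalents.

Yes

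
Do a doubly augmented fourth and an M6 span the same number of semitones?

No

A doubly augmented fourth spans 7 semitones; a major sixth spans 9.
The spans differ, so they are not enharmonic equivalents.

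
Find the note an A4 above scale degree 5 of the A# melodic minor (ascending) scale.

A##

Scale degree 5 of A# melodic minor (ascending) is E#.
An augmented fourth (6 semitones) above E# lands on the letter A, giving A##.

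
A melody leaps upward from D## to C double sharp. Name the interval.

minor seventh

The letter names run D→C, a span of 6 letter steps, so the interval is some kind of seventh.
D## to C## is 10 semitones. A major seventh is 11, so 10 makes it minor.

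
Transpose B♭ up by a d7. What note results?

A seventh above B lands on the letter A.
A diminished seventh spans 9 semitones, so Bb moves to pitch class 7. On the letter A that is Abb.

Abb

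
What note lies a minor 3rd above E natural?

G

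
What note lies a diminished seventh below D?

D down a major seventh is Eb, so the target letter is E.
From D, a diminished seventh is 9 semitones down: E#.

E#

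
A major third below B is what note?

G

B down a major third is G, so the target letter is G.
From B, a major third is 4 semitones down: G.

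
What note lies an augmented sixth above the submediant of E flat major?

A#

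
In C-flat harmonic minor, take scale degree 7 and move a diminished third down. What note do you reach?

G#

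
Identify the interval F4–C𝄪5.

doubly augmented fifth

Counting letters F–G–A–B–C gives a fifth.
F→C## = 9 semitones, 2 wider than the perfect fifth (7), so doubly augmented.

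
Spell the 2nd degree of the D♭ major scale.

Eb

Degree 2 takes the letter 1 step above D, which is E.
In major, degree 2 sits 2 semitones above the tonic. Db + 2 semitones is pitch class 3, spelled on E as Eb.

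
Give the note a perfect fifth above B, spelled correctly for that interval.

F#

A fifth above B lands on the letter F.
A perfect fifth spans 7 semitones, so B moves to pitch class 6. On the letter F that is F#.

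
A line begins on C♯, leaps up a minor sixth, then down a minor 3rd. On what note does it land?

A minor sixth up from C# is A (letter A, 8 semitones up).
A minor third down from A is F# (letter F, 3 semitones down).

F#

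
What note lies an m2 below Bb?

A

B down a major second is A, so the target letter is A.
From Bb, a minor second is 1 semitone down: A.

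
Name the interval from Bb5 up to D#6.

augmented third

Counting letters B–C–D gives a third.
Bb→D# = 5 semitones, 1 wider than the major third (4), so augmented.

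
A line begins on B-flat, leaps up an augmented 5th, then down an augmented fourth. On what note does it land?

C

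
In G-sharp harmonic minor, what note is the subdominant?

C#

Degree 4 takes the letter 3 steps above G, which is C.
In harmonic minor, degree 4 sits 5 semitones above the tonic. G# + 5 semitones is pitch class 1, spelled on C as C#.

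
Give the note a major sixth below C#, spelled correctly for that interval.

A sixth below C lands on the letter E.
A major sixth spans 9 semitones, so C# moves to pitch class 4. On the letter E that is E.

E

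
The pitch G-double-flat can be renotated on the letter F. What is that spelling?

Gbb is pitch class 5. The letter F alone is pitch class 5.
Pitch class 5 on F needs no accidental: F.

F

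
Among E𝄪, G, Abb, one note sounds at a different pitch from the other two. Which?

In 12-tone equal temperament, enharmonic equivalents share a pitch class. E## is pitch class 6; G is pitch class 7; Abb is pitch class 7.
G and Abb share pitch class 7, while E## is pitch class 6.

E##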